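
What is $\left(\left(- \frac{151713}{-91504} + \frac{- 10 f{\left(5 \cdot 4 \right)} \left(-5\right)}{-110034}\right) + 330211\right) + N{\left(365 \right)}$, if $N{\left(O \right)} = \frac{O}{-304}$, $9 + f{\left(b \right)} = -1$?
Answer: $\frac{207796936851533}{629284446} \approx 3.3021 \cdot 10^{5}$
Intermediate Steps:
$f{\left(b \right)} = -10$ ($f{\left(b \right)} = -9 - 1 = -10$)
$N{\left(O \right)} = - \frac{O}{304}$ ($N{\left(O \right)} = O \left(- \frac{1}{304}\right) = - \frac{O}{304}$)
$\left(\left(- \frac{151713}{-91504} + \frac{- 10 f{\left(5 \cdot 4 \right)} \left(-5\right)}{-110034}\right) + 330211\right) + N{\left(365 \right)} = \left(\left(- \frac{151713}{-91504} + \frac{\left(-10\right) \left(-10\right) \left(-5\right)}{-110034}\right) + 330211\right) - \frac{365}{304} = \left(\left(\left(-151713\right) \left(- \frac{1}{91504}\right) + 100 \left(-5\right) \left(- \frac{1}{110034}\right)\right) + 330211\right) - \frac{365}{304} = \left(\left(\frac{151713}{91504} - - \frac{250}{55017}\right) + 330211\right) - \frac{365}{304} = \left(\left(\frac{151713}{91504} + \frac{250}{55017}\right) + 330211\right) - \frac{365}{304} = \left(\frac{8369670121}{5034275568} + 330211\right) - \frac{365}{304} = \frac{1662381539254969}{5034275568} - \frac{365}{304} = \frac{207796936851533}{629284446}$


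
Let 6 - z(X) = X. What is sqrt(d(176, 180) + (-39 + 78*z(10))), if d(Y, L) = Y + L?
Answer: sqrt(5) ≈ 2.2361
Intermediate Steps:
z(X) = 6 - X
d(Y, L) = L + Y
sqrt(d(176, 180) + (-39 + 78*z(10))) = sqrt((180 + 176) + (-39 + 78*(6 - 1*10))) = sqrt(356 + (-39 + 78*(6 - 10))) = sqrt(356 + (-39 + 78*(-4))) = sqrt(356 + (-39 - 312)) = sqrt(356 - 351) = sqrt(5)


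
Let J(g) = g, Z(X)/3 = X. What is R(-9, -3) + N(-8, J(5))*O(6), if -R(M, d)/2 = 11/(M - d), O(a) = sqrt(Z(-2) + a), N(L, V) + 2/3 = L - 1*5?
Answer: 11/3 ≈ 3.6667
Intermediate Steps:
Z(X) = 3*X
N(L, V) = -17/3 + L (N(L, V) = -2/3 + (L - 1*5) = -2/3 + (L - 5) = -2/3 + (-5 + L) = -17/3 + L)
O(a) = sqrt(-6 + a) (O(a) = sqrt(3*(-2) + a) = sqrt(-6 + a))
R(M, d) = -22/(M - d)
R(-9, -3) + N(-8, J(5))*O(6) = 22/(-3 - 1*(-9)) + (-17/3 - 8)*sqrt(-6 + 6) = 22/(-3 + 9) - 41*sqrt(0)/3 = 22/6 - 41/3*0 = 22*(1/6) + 0 = 11/3 + 0 = 11/3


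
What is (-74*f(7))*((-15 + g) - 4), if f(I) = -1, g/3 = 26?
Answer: 4366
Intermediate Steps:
g = 78 (g = 3*26 = 78)
(-74*f(7))*((-15 + g) - 4) = (-74*(-1))*((-15 + 78) - 4) = 74*(63 - 4) = 74*59 = 4366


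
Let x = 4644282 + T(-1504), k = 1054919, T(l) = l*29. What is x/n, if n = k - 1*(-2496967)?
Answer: 2300333/1775943 ≈ 1.2953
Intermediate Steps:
T(l) = 29*l
x = 4600666 (x = 4644282 + 29*(-1504) = 4644282 - 43616 = 4600666)
n = 3551886 (n = 1054919 - 1*(-2496967) = 1054919 + 2496967 = 3551886)
x/n = 4600666/3551886 = 4600666*(1/3551886) = 2300333/1775943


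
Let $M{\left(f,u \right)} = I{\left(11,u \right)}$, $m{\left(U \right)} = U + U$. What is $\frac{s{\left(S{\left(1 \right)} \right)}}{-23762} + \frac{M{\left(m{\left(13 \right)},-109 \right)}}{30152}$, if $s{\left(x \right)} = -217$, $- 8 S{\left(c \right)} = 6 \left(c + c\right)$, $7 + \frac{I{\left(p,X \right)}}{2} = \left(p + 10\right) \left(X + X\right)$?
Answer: $- \frac{52838639}{179117956} \approx -0.29499$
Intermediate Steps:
$m{\left(U \right)} = 2 U$
$I{\left(p,X \right)} = -14 + 4 X \left(10 + p\right)$ ($I{\left(p,X \right)} = -14 + 2 \left(p + 10\right) \left(X + X\right) = -14 + 2 \left(10 + p\right) 2 X = -14 + 2 \cdot 2 X \left(10 + p\right) = -14 + 4 X \left(10 + p\right)$)
$S{\left(c \right)} = - \frac{3 c}{2}$ ($S{\left(c \right)} = - \frac{6 \left(c + c\right)}{8} = - \frac{6 \cdot 2 c}{8} = - \frac{12 c}{8} = - \frac{3 c}{2}$)
$M{\left(f,u \right)} = -14 + 84 u$ ($M{\left(f,u \right)} = -14 + 40 u + 4 u 11 = -14 + 40 u + 44 u = -14 + 84 u$)
$\frac{s{\left(S{\left(1 \right)} \right)}}{-23762} + \frac{M{\left(m{\left(13 \right)},-109 \right)}}{30152} = - \frac{217}{-23762} + \frac{-14 + 84 \left(-109\right)}{30152} = \left(-217\right) \left(- \frac{1}{23762}\right) + \left(-14 - 9156\right) \frac{1}{30152} = \frac{217}{23762} - \frac{4585}{15076} = - \frac{52838639}{179117956}$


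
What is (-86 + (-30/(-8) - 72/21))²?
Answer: 5755201/784 ≈ 7340.8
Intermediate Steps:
(-86 + (-30/(-8) - 72/21))² = (-86 + (-30*(-⅛) - 72*1/21))² = (-86 + (15/4 - 24/7))² = (-86 + 9/28)² = (-2399/28)² = 5755201/784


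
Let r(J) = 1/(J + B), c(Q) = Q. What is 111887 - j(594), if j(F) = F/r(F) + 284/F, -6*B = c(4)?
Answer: -71444383/297 ≈ -2.4055e+5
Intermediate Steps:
B = -⅔ (B = -⅙*4 = -⅔ ≈ -0.66667)
r(J) = 1/(-⅔ + J) (r(J) = 1/(J - ⅔) = 1/(-⅔ + J))
j(F) = 284/F + F*(-⅔ + F) (j(F) = F/((3/(-2 + 3*F))) + 284/F = F*(-⅔ + F) + 284/F = 284/F + F*(-⅔ + F))
111887 - j(594) = 111887 - (594² + 284/594 - ⅔*594) = 111887 - (352836 + 284*(1/594) - 396) = 111887 - (352836 + 142/297 - 396) = 111887 - 1*104674822/297 = 111887 - 104674822/297 = -71444383/297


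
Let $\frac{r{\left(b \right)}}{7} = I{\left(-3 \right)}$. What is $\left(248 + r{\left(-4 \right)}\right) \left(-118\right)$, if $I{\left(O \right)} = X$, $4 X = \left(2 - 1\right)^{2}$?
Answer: $- \frac{58941}{2} \approx -29471.0$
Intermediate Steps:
$X = \frac{1}{4}$ ($X = \frac{\left(2 - 1\right)^{2}}{4} = \frac{1^{2}}{4} = \frac{1}{4} \cdot 1 = \frac{1}{4} \approx 0.25$)
$I{\left(O \right)} = \frac{1}{4}$
$r{\left(b \right)} = \frac{7}{4}$ ($r{\left(b \right)} = 7 \cdot \frac{1}{4} = \frac{7}{4}$)
$\left(248 + r{\left(-4 \right)}\right) \left(-118\right) = \left(248 + \frac{7}{4}\right) \left(-118\right) = \frac{999}{4} \left(-118\right) = - \frac{58941}{2}$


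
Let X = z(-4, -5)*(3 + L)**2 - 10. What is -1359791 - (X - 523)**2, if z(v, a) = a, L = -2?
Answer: -1649235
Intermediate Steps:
X = -15 (X = -5*(3 - 2)**2 - 10 = -5*1**2 - 10 = -5*1 - 10 = -5 - 10 = -15)
-1359791 - (X - 523)**2 = -1359791 - (-15 - 523)**2 = -1359791 - 1*(-538)**2 = -1359791 - 1*289444 = -1359791 - 289444 = -1649235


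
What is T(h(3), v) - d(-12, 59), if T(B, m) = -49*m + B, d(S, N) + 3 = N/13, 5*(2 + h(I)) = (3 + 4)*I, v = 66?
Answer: -210167/65 ≈ -3233.3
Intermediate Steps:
h(I) = -2 + 7*I/5 (h(I) = -2 + ((3 + 4)*I)/5 = -2 + (7*I)/5 = -2 + 7*I/5)
d(S, N) = -3 + N/13
T(B, m) = B - 49*m
T(h(3), v) - d(-12, 59) = ((-2 + (7/5)*3) - 49*66) - (-3 + (1/13)*59) = ((-2 + 21/5) - 3234) - (-3 + 59/13) = (11/5 - 3234) - 1*20/13 = -16159/5 - 20/13 = -210167/65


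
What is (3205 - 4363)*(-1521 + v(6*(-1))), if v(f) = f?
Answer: 1768266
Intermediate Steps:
(3205 - 4363)*(-1521 + v(6*(-1))) = (3205 - 4363)*(-1521 + 6*(-1)) = -1158*(-1521 - 6) = -1158*(-1527) = 1768266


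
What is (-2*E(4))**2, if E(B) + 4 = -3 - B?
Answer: 484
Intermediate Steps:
E(B) = -7 - B (E(B) = -4 + (-3 - B) = -7 - B)
(-2*E(4))**2 = (-2*(-7 - 1*4))**2 = (-2*(-7 - 4))**2 = (-2*(-11))**2 = 22**2 = 484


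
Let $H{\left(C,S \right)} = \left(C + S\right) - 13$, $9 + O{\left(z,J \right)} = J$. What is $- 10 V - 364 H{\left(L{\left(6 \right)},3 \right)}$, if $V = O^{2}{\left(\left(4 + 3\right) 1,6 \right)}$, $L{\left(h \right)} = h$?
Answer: $1366$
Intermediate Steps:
$O{\left(z,J \right)} = -9 + J$
$H{\left(C,S \right)} = -13 + C + S$
$V = 9$ ($V = \left(-9 + 6\right)^{2} = \left(-3\right)^{2} = 9$)
$- 10 V - 364 H{\left(L{\left(6 \right)},3 \right)} = \left(-10\right) 9 - 364 \left(-13 + 6 + 3\right) = -90 - -1456 = -90 + 1456 = 1366$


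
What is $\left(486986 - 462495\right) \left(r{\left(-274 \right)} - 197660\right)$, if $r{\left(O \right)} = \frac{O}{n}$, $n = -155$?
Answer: $- \frac{750331403766}{155} \approx -4.8408 \cdot 10^{9}$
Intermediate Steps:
$r{\left(O \right)} = - \frac{O}{155}$ ($r{\left(O \right)} = \frac{O}{-155} = O \left(- \frac{1}{155}\right) = - \frac{O}{155}$)
$\left(486986 - 462495\right) \left(r{\left(-274 \right)} - 197660\right) = \left(486986 - 462495\right) \left(\left(- \frac{1}{155}\right) \left(-274\right) - 197660\right) = 24491 \left(\frac{274}{155} - 197660\right) = 24491 \left(- \frac{30637026}{155}\right) = - \frac{750331403766}{155}$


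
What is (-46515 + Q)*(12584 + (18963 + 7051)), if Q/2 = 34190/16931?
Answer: -30395040526830/16931 ≈ -1.7952e+9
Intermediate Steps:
Q = 68380/16931 (Q = 2*(34190/16931) = 68380/16931 ≈ 4.0387)
(-46515 + Q)*(12584 + (18963 + 7051)) = (-46515 + 68380/16931)*(12584 + (18963 + 7051)) = -787477085*(12584 + 26014)/16931 = -787477085/16931*38598 = -30395040526830/16931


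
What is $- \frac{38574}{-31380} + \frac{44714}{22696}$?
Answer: $\frac{94941701}{29675020} \approx 3.1994$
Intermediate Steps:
$- \frac{38574}{-31380} + \frac{44714}{22696} = \left(-38574\right) \left(- \frac{1}{31380}\right) + 44714 \cdot \frac{1}{22696} = \frac{6429}{5230} + \frac{22357}{11348} = \frac{94941701}{29675020}$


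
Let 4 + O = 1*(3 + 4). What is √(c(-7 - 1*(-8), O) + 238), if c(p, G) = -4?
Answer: 3*√26 ≈ 15.297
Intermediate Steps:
O = 3 (O = -4 + 1*(3 + 4) = -4 + 1*7 = -4 + 7 = 3)
√(c(-7 - 1*(-8), O) + 238) = √(-4 + 238) = √234 = 3*√26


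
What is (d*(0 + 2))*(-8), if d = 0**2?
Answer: 0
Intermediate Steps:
d = 0
(d*(0 + 2))*(-8) = (0*(0 + 2))*(-8) = (0*2)*(-8) = 0*(-8) = 0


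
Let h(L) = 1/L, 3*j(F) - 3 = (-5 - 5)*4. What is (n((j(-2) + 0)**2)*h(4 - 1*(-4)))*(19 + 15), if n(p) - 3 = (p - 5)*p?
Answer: 30817583/324 ≈ 95116.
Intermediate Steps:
j(F) = -37/3 (j(F) = 1 + ((-5 - 5)*4)/3 = 1 + (-10*4)/3 = 1 + (1/3)*(-40) = 1 - 40/3 = -37/3)
n(p) = 3 + p*(-5 + p) (n(p) = 3 + (p - 5)*p = 3 + (-5 + p)*p = 3 + p*(-5 + p))
(n((j(-2) + 0)**2)*h(4 - 1*(-4)))*(19 + 15) = ((3 + ((-37/3 + 0)**2)**2 - 5*(-37/3 + 0)**2)/(4 - 1*(-4)))*(19 + 15) = ((3 + ((-37/3)**2)**2 - 5*(-37/3)**2)/(4 + 4))*34 = ((3 + (1369/9)**2 - 5*1369/9)/8)*34 = ((3 + 1874161/81 - 6845/9)*(1/8))*34 = ((1812799/81)*(1/8))*34 = (1812799/648)*34 = 30817583/324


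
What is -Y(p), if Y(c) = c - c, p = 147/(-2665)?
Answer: 0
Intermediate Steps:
p = -147/2665 (p = 147*(-1/2665) = -147/2665 ≈ -0.055159)
Y(c) = 0
-Y(p) = -1*0 = 0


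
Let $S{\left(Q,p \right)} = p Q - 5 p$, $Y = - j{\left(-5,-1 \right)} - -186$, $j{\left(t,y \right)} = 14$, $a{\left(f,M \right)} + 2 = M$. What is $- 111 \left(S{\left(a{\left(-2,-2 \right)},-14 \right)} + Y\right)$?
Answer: $-33078$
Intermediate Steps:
$a{\left(f,M \right)} = -2 + M$
$Y = 172$ ($Y = \left(-1\right) 14 - -186 = -14 + 186 = 172$)
$S{\left(Q,p \right)} = - 5 p + Q p$ ($S{\left(Q,p \right)} = Q p - 5 p = - 5 p + Q p$)
$- 111 \left(S{\left(a{\left(-2,-2 \right)},-14 \right)} + Y\right) = - 111 \left(- 14 \left(-5 - 4\right) + 172\right) = - 111 \left(\left(-14\right) \left(-9\right) + 172\right) = - 111 \left(126 + 172\right) = \left(-111\right) 298 = -33078$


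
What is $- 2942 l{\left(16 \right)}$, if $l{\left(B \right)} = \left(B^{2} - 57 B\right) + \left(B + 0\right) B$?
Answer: $1176800$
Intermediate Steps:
$l{\left(B \right)} = - 57 B + 2 B^{2}$ ($l{\left(B \right)} = \left(B^{2} - 57 B\right) + B B = \left(B^{2} - 57 B\right) + B^{2} = - 57 B + 2 B^{2}$)
$- 2942 l{\left(16 \right)} = - 2942 \cdot 16 \left(-57 + 2 \cdot 16\right) = - 2942 \cdot 16 \left(-57 + 32\right) = - 2942 \cdot 16 \left(-25\right) = \left(-2942\right) \left(-400\right) = 1176800$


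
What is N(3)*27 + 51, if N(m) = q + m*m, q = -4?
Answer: 186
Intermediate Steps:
N(m) = -4 + m² (N(m) = -4 + m*m = -4 + m²)
N(3)*27 + 51 = (-4 + 3²)*27 + 51 = (-4 + 9)*27 + 51 = 5*27 + 51 = 135 + 51 = 186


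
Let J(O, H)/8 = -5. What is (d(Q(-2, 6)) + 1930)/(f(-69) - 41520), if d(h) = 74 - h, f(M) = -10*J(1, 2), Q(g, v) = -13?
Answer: -2017/41120 ≈ -0.049052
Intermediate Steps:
J(O, H) = -40 (J(O, H) = 8*(-5) = -40)
f(M) = 400 (f(M) = -10*(-40) = 400)
(d(Q(-2, 6)) + 1930)/(f(-69) - 41520) = ((74 - 1*(-13)) + 1930)/(400 - 41520) = ((74 + 13) + 1930)/(-41120) = (87 + 1930)*(-1/41120) = 2017*(-1/41120) = -2017/41120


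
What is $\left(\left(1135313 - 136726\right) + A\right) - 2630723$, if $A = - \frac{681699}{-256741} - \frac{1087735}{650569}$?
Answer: $- \frac{272611816092508448}{167027735629} \approx -1.6321 \cdot 10^{6}$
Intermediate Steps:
$A = \frac{164226065096}{167027735629}$ ($A = \left(-681699\right) \left(- \frac{1}{256741}\right) - \frac{1087735}{650569} = \frac{681699}{256741} - \frac{1087735}{650569} = \frac{164226065096}{167027735629} \approx 0.98323$)
$\left(\left(1135313 - 136726\right) + A\right) - 2630723 = \left(\left(1135313 - 136726\right) + \frac{164226065096}{167027735629}\right) - 2630723 = \left(998587 + \frac{164226065096}{167027735629}\right) - 2630723 = \frac{166791889664621319}{167027735629} - 2630723 = - \frac{272611816092508448}{167027735629}$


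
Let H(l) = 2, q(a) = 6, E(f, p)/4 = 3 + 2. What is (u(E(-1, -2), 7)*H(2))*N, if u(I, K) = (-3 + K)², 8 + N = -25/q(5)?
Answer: -1168/3 ≈ -389.33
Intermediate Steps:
E(f, p) = 20 (E(f, p) = 4*(3 + 2) = 4*5 = 20)
N = -73/6 (N = -8 - 25/6 = -73/6 ≈ -12.167)
(u(E(-1, -2), 7)*H(2))*N = ((-3 + 7)²*2)*(-73/6) = (4²*2)*(-73/6) = (16*2)*(-73/6) = 32*(-73/6) = -1168/3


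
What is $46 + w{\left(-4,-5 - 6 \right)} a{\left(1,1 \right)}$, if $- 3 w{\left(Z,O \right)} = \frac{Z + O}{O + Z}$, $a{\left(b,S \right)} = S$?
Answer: $\frac{137}{3} \approx 45.667$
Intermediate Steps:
$w{\left(Z,O \right)} = - \frac{1}{3}$ ($w{\left(Z,O \right)} = - \frac{\left(Z + O\right) \frac{1}{O + Z}}{3} = - \frac{\left(O + Z\right) \frac{1}{O + Z}}{3} = \left(- \frac{1}{3}\right) 1 = - \frac{1}{3}$)
$46 + w{\left(-4,-5 - 6 \right)} a{\left(1,1 \right)} = 46 - \frac{1}{3} = \frac{137}{3}$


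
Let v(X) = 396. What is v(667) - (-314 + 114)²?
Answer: -39604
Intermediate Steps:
v(667) - (-314 + 114)² = 396 - (-314 + 114)² = 396 - 1*(-200)² = 396 - 1*40000 = 396 - 40000 = -39604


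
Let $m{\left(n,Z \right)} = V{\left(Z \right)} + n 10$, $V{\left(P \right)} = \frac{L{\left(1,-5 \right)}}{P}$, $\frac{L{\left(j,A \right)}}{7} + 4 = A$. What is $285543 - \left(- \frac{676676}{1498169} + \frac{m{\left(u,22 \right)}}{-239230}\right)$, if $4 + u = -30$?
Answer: $\frac{2251496780832666813}{7884953337140} \approx 2.8554 \cdot 10^{5}$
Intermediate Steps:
$L{\left(j,A \right)} = -28 + 7 A$
$u = -34$ ($u = -4 - 30 = -34$)
$V{\left(P \right)} = - \frac{63}{P}$ ($V{\left(P \right)} = \frac{-28 + 7 \left(-5\right)}{P} = \frac{-28 - 35}{P} = - \frac{63}{P}$)
$m{\left(n,Z \right)} = - \frac{63}{Z} + 10 n$ ($m{\left(n,Z \right)} = - \frac{63}{Z} + n 10 = - \frac{63}{Z} + 10 n$)
$285543 - \left(- \frac{676676}{1498169} + \frac{m{\left(u,22 \right)}}{-239230}\right) = 285543 - \left(- \frac{676676}{1498169} + \frac{- \frac{63}{22} + 10 \left(-34\right)}{-239230}\right) = 285543 - \left(\left(-676676\right) \frac{1}{1498169} + \left(\left(-63\right) \frac{1}{22} - 340\right) \left(- \frac{1}{239230}\right)\right) = 285543 - \left(- \frac{676676}{1498169} + \left(- \frac{63}{22} - 340\right) \left(- \frac{1}{239230}\right)\right) = 285543 - \left(- \frac{676676}{1498169} - - \frac{7543}{5263060}\right) = 285543 - \left(- \frac{676676}{1498169} + \frac{7543}{5263060}\right) = 285543 - - \frac{3550085699793}{7884953337140} = 285543 + \frac{3550085699793}{7884953337140} = \frac{2251496780832666813}{7884953337140}$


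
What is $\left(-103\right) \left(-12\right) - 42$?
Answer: $1194$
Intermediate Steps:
$\left(-103\right) \left(-12\right) - 42 = 1236 - 42 = 1194$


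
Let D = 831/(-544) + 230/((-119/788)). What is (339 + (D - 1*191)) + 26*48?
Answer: -489529/3808 ≈ -128.55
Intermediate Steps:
D = -5805497/3808 (D = 831*(-1/544) + 230/((-119*1/788)) = -831/544 + 230/(-119/788) = -831/544 + 230*(-788/119) = -831/544 - 181240/119 = -5805497/3808 ≈ -1524.6)
(339 + (D - 1*191)) + 26*48 = (339 + (-5805497/3808 - 1*191)) + 26*48 = (339 + (-5805497/3808 - 191)) + 1248 = (339 - 6532825/3808) + 1248 = -5241913/3808 + 1248 = -489529/3808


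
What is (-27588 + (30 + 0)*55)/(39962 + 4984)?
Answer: -131/227 ≈ -0.57709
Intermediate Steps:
(-27588 + (30 + 0)*55)/(39962 + 4984) = (-27588 + 30*55)/44946 = (-27588 + 1650)*(1/44946) = -25938*1/44946 = -131/227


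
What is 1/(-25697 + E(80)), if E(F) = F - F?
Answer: -1/25697 ≈ -3.8915e-5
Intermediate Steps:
E(F) = 0
1/(-25697 + E(80)) = 1/(-25697 + 0) = 1/(-25697) = -1/25697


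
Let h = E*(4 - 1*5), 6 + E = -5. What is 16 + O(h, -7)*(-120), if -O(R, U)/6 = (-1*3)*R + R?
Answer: -15824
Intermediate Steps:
E = -11 (E = -6 - 5 = -11)
h = 11 (h = -11*(4 - 1*5) = -11*(4 - 5) = -11*(-1) = 11)
O(R, U) = 12*R (O(R, U) = -6*((-1*3)*R + R) = -6*(-3*R + R) = -(-12)*R = 12*R)
16 + O(h, -7)*(-120) = 16 + (12*11)*(-120) = 16 + 132*(-120) = 16 - 15840 = -15824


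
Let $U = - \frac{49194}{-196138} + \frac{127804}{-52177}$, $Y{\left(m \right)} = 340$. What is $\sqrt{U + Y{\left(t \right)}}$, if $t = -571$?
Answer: $\frac{\sqrt{8844700372071691315569}}{5116946213} \approx 18.379$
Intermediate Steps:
$U = - \frac{11250212807}{5116946213}$ ($U = \left(-49194\right) \left(- \frac{1}{196138}\right) + 127804 \left(- \frac{1}{52177}\right) = \frac{24597}{98069} - \frac{127804}{52177} = - \frac{11250212807}{5116946213} \approx -2.1986$)
$\sqrt{U + Y{\left(t \right)}} = \sqrt{- \frac{11250212807}{5116946213} + 340} = \sqrt{\frac{1728511499613}{5116946213}} = \frac{\sqrt{8844700372071691315569}}{5116946213}$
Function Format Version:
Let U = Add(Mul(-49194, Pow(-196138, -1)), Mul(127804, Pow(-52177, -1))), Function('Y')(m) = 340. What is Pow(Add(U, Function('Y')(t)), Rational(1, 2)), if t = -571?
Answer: Mul(Rational(1, 5116946213), Pow(8844700372071691315569, Rational(1, 2))) ≈ 18.379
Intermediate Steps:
U = Rational(-11250212807, 5116946213) (U = Add(Mul(-49194, Rational(-1, 196138)), Mul(127804, Rational(-1, 52177))) = Add(Rational(24597, 98069), Rational(-127804, 52177)) = Rational(-11250212807, 5116946213) ≈ -2.1986)
Pow(Add(U, Function('Y')(t)), Rational(1, 2)) = Pow(Add(Rational(-11250212807, 5116946213), 340), Rational(1, 2)) = Pow(Rational(1728511499613, 5116946213), Rational(1, 2)) = Mul(Rational(1, 5116946213), Pow(8844700372071691315569, Rational(1, 2)))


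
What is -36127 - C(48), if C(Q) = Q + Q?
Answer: -36223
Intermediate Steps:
C(Q) = 2*Q
-36127 - C(48) = -36127 - 2*48 = -36127 - 1*96 = -36127 - 96 = -36223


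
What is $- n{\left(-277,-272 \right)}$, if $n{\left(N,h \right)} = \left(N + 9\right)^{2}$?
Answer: $-71824$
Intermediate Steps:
$n{\left(N,h \right)} = \left(9 + N\right)^{2}$
$- n{\left(-277,-272 \right)} = - \left(9 - 277\right)^{2} = - \left(-268\right)^{2} = \left(-1\right) 71824 = -71824$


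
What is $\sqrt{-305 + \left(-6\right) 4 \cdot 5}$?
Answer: $5 i \sqrt{17} \approx 20.616 i$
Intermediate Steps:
$\sqrt{-305 + \left(-6\right) 4 \cdot 5} = \sqrt{-305 - 120} = \sqrt{-425} = 5 i \sqrt{17}$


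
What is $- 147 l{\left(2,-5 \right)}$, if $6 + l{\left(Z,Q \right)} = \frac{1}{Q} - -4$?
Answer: $\frac{1617}{5} \approx 323.4$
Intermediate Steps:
$l{\left(Z,Q \right)} = -2 + \frac{1}{Q}$ ($l{\left(Z,Q \right)} = -6 + \left(\frac{1}{Q} - -4\right) = -6 + \left(\frac{1}{Q} + 4\right) = -6 + \left(4 + \frac{1}{Q}\right) = -2 + \frac{1}{Q}$)
$- 147 l{\left(2,-5 \right)} = - 147 \left(-2 + \frac{1}{-5}\right) = - 147 \left(-2 - \frac{1}{5}\right) = \left(-147\right) \left(- \frac{11}{5}\right) = \frac{1617}{5}$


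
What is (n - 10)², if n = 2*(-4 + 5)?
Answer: 64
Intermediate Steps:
n = 2 (n = 2*1 = 2)
(n - 10)² = (2 - 10)² = (-8)² = 64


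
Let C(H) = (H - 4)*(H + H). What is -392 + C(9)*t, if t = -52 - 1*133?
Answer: -17042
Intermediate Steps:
t = -185 (t = -52 - 133 = -185)
C(H) = 2*H*(-4 + H) (C(H) = (-4 + H)*(2*H) = 2*H*(-4 + H))
-392 + C(9)*t = -392 + (2*9*(-4 + 9))*(-185) = -392 + (2*9*5)*(-185) = -392 + 90*(-185) = -392 - 16650 = -17042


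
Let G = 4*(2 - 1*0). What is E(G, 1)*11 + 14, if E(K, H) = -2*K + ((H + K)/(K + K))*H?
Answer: -2493/16 ≈ -155.81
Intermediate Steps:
G = 8 (G = 4*(2 + 0) = 4*2 = 8)
E(K, H) = -2*K + H*(H + K)/(2*K) (E(K, H) = -2*K + ((H + K)/((2*K)))*H = -2*K + ((H + K)*(1/(2*K)))*H = -2*K + ((H + K)/(2*K))*H = -2*K + H*(H + K)/(2*K))
E(G, 1)*11 + 14 = ((1/2)*(1**2 + 8*(1 - 4*8))/8)*11 + 14 = ((1/2)*(1/8)*(1 + 8*(1 - 32)))*11 + 14 = ((1/2)*(1/8)*(1 + 8*(-31)))*11 + 14 = ((1/2)*(1/8)*(1 - 248))*11 + 14 = ((1/2)*(1/8)*(-247))*11 + 14 = -247/16*11 + 14 = -2717/16 + 14 = -2493/16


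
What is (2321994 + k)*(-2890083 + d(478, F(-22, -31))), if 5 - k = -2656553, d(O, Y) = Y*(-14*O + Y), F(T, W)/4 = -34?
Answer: -9765305284200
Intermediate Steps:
F(T, W) = -136 (F(T, W) = 4*(-34) = -136)
d(O, Y) = Y*(Y - 14*O)
k = 2656558 (k = 5 - 1*(-2656553) = 5 + 2656553 = 2656558)
(2321994 + k)*(-2890083 + d(478, F(-22, -31))) = (2321994 + 2656558)*(-2890083 - 136*(-136 - 14*478)) = 4978552*(-2890083 - 136*(-136 - 6692)) = 4978552*(-2890083 - 136*(-6828)) = 4978552*(-2890083 + 928608) = 4978552*(-1961475) = -9765305284200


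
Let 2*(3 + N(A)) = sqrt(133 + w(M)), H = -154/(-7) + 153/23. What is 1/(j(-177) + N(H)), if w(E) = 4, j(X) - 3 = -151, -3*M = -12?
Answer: -604/91067 - 2*sqrt(137)/91067 ≈ -0.0068895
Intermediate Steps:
M = 4 (M = -1/3*(-12) = 4)
j(X) = -148 (j(X) = 3 - 151 = -148)
H = 659/23 (H = -154*(-1/7) + 153*(1/23) = 22 + 153/23 = 659/23 ≈ 28.652)
N(A) = -3 + sqrt(137)/2 (N(A) = -3 + sqrt(133 + 4)/2 = -3 + sqrt(137)/2)
1/(j(-177) + N(H)) = 1/(-148 + (-3 + sqrt(137)/2)) = 1/(-151 + sqrt(137)/2)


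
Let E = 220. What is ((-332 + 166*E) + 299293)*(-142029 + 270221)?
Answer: 43005980352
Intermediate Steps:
((-332 + 166*E) + 299293)*(-142029 + 270221) = ((-332 + 166*220) + 299293)*(-142029 + 270221) = ((-332 + 36520) + 299293)*128192 = (36188 + 299293)*128192 = 335481*128192 = 43005980352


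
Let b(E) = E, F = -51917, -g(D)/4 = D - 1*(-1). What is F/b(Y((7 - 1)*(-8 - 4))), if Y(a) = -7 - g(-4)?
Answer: 51917/19 ≈ 2732.5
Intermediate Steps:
g(D) = -4 - 4*D (g(D) = -4*(D - 1*(-1)) = -4*(D + 1) = -4*(1 + D) = -4 - 4*D)
Y(a) = -19 (Y(a) = -7 - (-4 - 4*(-4)) = -7 - (-4 + 16) = -7 - 1*12 = -7 - 12 = -19)
F/b(Y((7 - 1)*(-8 - 4))) = -51917/(-19) = -51917*(-1/19) = 51917/19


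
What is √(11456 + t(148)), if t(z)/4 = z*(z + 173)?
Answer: 28*√257 ≈ 448.87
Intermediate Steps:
t(z) = 4*z*(173 + z) (t(z) = 4*(z*(z + 173)) = 4*(z*(173 + z)) = 4*z*(173 + z))
√(11456 + t(148)) = √(11456 + 4*148*(173 + 148)) = √(11456 + 4*148*321) = √(11456 + 190032) = √201488 = 28*√257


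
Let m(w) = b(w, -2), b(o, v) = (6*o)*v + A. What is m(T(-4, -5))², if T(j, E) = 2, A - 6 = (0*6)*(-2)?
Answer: 324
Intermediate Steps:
A = 6 (A = 6 + (0*6)*(-2) = 6 + 0*(-2) = 6 + 0 = 6)
b(o, v) = 6 + 6*o*v (b(o, v) = (6*o)*v + 6 = 6*o*v + 6 = 6 + 6*o*v)
m(w) = 6 - 12*w (m(w) = 6 + 6*w*(-2) = 6 - 12*w)
m(T(-4, -5))² = (6 - 12*2)² = (6 - 24)² = (-18)² = 324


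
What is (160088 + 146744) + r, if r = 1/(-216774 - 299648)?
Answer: 158454795103/516422 ≈ 3.0683e+5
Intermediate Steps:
r = -1/516422 (r = 1/(-516422) = -1/516422 ≈ -1.9364e-6)
(160088 + 146744) + r = (160088 + 146744) - 1/516422 = 306832 - 1/516422 = 158454795103/516422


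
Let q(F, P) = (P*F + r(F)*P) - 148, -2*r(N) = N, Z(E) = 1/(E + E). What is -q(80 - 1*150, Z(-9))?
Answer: 2629/18 ≈ 146.06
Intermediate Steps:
Z(E) = 1/(2*E)
r(N) = -N/2
q(F, P) = -148 + F*P/2 (q(F, P) = (P*F + (-F/2)*P) - 148 = (F*P - F*P/2) - 148 = F*P/2 - 148 = -148 + F*P/2)
-q(80 - 1*150, Z(-9)) = -(-148 + (80 - 1*150)*((1/2)/(-9))/2) = -(-148 + (80 - 150)*((1/2)*(-1/9))/2) = -(-148 + (1/2)*(-70)*(-1/18)) = -(-148 + 35/18) = -1*(-2629/18) = 2629/18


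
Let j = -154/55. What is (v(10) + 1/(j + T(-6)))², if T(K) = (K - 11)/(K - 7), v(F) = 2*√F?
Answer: 380585/9409 - 260*√10/97 ≈ 31.973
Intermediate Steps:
j = -14/5 (j = -154*1/55 = -14/5 ≈ -2.8000)
T(K) = (-11 + K)/(-7 + K)
(v(10) + 1/(j + T(-6)))² = (2*√10 + 1/(-14/5 + (-11 - 6)/(-7 - 6)))² = (2*√10 + 1/(-14/5 - 17/(-13)))² = (2*√10 + 1/(-14/5 - 1/13*(-17)))² = (2*√10 + 1/(-14/5 + 17/13))² = (2*√10 + 1/(-97/65))² = (2*√10 - 65/97)² = (-65/97 + 2*√10)²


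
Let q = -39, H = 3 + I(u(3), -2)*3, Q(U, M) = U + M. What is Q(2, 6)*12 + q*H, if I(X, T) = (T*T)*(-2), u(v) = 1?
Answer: 915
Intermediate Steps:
I(X, T) = -2*T² (I(X, T) = T²*(-2) = -2*T²)
Q(U, M) = M + U
H = -21 (H = 3 - 2*(-2)²*3 = 3 - 2*4*3 = 3 - 8*3 = 3 - 24 = -21)
Q(2, 6)*12 + q*H = (6 + 2)*12 - 39*(-21) = 8*12 + 819 = 96 + 819 = 915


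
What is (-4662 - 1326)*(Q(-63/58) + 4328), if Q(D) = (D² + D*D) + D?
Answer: -21801822972/841 ≈ -2.5924e+7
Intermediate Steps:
Q(D) = D + 2*D² (Q(D) = (D² + D²) + D = 2*D² + D = D + 2*D²)
(-4662 - 1326)*(Q(-63/58) + 4328) = (-4662 - 1326)*((-63/58)*(1 + 2*(-63/58)) + 4328) = -5988*((-63*1/58)*(1 + 2*(-63*1/58)) + 4328) = -5988*(-63*(1 + 2*(-63/58))/58 + 4328) = -5988*(-63*(1 - 63/29)/58 + 4328) = -5988*(-63/58*(-34/29) + 4328) = -5988*(1071/841 + 4328) = -5988*3640919/841 = -21801822972/841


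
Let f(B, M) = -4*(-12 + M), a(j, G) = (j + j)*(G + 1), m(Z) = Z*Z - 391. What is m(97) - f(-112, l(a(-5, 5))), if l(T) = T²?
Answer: 23370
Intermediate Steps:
m(Z) = -391 + Z² (m(Z) = Z² - 391 = -391 + Z²)
a(j, G) = 2*j*(1 + G) (a(j, G) = (2*j)*(1 + G) = 2*j*(1 + G))
f(B, M) = 48 - 4*M
m(97) - f(-112, l(a(-5, 5))) = (-391 + 97²) - (48 - 4*100*(1 + 5)²) = (-391 + 9409) - (48 - 4*(2*(-5)*6)²) = 9018 - (48 - 4*(-60)²) = 9018 - (48 - 4*3600) = 9018 - (48 - 14400) = 9018 - 1*(-14352) = 9018 + 14352 = 23370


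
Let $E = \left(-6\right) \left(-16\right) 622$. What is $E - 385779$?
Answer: $-326067$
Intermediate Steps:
$E = 59712$ ($E = 96 \cdot 622 = 59712$)
$E - 385779 = 59712 - 385779 = -326067$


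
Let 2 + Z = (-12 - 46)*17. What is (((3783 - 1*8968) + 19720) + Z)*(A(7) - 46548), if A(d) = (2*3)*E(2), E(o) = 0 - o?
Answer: -630748320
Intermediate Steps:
Z = -988 (Z = -2 + (-12 - 46)*17 = -2 - 58*17 = -2 - 986 = -988)
E(o) = -o
A(d) = -12 (A(d) = (2*3)*(-1*2) = 6*(-2) = -12)
(((3783 - 1*8968) + 19720) + Z)*(A(7) - 46548) = (((3783 - 1*8968) + 19720) - 988)*(-12 - 46548) = (((3783 - 8968) + 19720) - 988)*(-46560) = ((-5185 + 19720) - 988)*(-46560) = (14535 - 988)*(-46560) = 13547*(-46560) = -630748320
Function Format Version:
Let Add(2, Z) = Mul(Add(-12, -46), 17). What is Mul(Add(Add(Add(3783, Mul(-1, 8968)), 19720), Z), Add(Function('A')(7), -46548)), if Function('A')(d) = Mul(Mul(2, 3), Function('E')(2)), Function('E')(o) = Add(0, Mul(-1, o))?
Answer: -630748320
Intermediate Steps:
Z = -988 (Z = Add(-2, Mul(Add(-12, -46), 17)) = Add(-2, Mul(-58, 17)) = Add(-2, -986) = -988)
Function('E')(o) = Mul(-1, o)
Function('A')(d) = -12 (Function('A')(d) = Mul(Mul(2, 3), Mul(-1, 2)) = Mul(6, -2) = -12)
Mul(Add(Add(Add(3783, Mul(-1, 8968)), 19720), Z), Add(Function('A')(7), -46548)) = Mul(Add(Add(Add(3783, Mul(-1, 8968)), 19720), -988), Add(-12, -46548)) = Mul(Add(Add(Add(3783, -8968), 19720), -988), -46560) = Mul(Add(Add(-5185, 19720), -988), -46560) = Mul(Add(14535, -988), -46560) = Mul(13547, -46560) = -630748320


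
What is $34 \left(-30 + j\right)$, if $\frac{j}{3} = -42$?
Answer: $-5304$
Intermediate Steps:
$j = -126$ ($j = 3 \left(-42\right) = -126$)
$34 \left(-30 + j\right) = 34 \left(-30 - 126\right) = 34 \left(-156\right) = -5304$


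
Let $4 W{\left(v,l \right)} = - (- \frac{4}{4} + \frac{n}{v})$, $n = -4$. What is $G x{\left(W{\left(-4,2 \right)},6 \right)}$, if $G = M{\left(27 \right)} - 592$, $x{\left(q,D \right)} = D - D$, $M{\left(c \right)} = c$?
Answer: $0$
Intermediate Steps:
$W{\left(v,l \right)} = \frac{1}{4} + \frac{1}{v}$ ($W{\left(v,l \right)} = \frac{\left(-1\right) \left(- \frac{4}{4} - \frac{4}{v}\right)}{4} = \frac{\left(-1\right) \left(\left(-4\right) \frac{1}{4} - \frac{4}{v}\right)}{4} = \frac{\left(-1\right) \left(-1 - \frac{4}{v}\right)}{4} = \frac{1 + \frac{4}{v}}{4} = \frac{1}{4} + \frac{1}{v}$)
$x{\left(q,D \right)} = 0$
$G = -565$ ($G = 27 - 592 = -565$)
$G x{\left(W{\left(-4,2 \right)},6 \right)} = \left(-565\right) 0 = 0$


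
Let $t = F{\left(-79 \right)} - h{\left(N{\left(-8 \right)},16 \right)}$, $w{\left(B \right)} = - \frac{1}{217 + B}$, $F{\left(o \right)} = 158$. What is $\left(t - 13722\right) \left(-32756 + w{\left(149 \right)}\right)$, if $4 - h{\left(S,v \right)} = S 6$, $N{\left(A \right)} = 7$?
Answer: $\frac{81079557811}{183} \approx 4.4306 \cdot 10^{8}$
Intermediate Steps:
$h{\left(S,v \right)} = 4 - 6 S$ ($h{\left(S,v \right)} = 4 - S 6 = 4 - 6 S$)
$t = 196$ ($t = 158 - \left(4 - 42\right) = 158 - -38 = 158 + 38 = 196$)
$\left(t - 13722\right) \left(-32756 + w{\left(149 \right)}\right) = \left(196 - 13722\right) \left(-32756 - \frac{1}{217 + 149}\right) = - 13526 \left(-32756 - \frac{1}{366}\right) = \left(-13526\right) \left(- \frac{11988697}{366}\right) = \frac{81079557811}{183}$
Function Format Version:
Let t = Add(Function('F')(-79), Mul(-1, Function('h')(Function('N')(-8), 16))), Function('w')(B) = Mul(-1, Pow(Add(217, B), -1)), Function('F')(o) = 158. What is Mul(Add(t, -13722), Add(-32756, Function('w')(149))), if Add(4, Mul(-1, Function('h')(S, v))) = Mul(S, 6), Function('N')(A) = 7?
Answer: Rational(81079557811, 183) ≈ 4.4306e+8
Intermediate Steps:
Function('h')(S, v) = Add(4, Mul(-6, S)) (Function('h')(S, v) = Add(4, Mul(-1, Mul(S, 6))) = Add(4, Mul(-1, Mul(6, S))) = Add(4, Mul(-6, S)))
t = 196 (t = Add(158, Mul(-1, Add(4, Mul(-6, 7)))) = Add(158, Mul(-1, Add(4, -42))) = Add(158, Mul(-1, -38)) = Add(158, 38) = 196)
Mul(Add(t, -13722), Add(-32756, Function('w')(149))) = Mul(Add(196, -13722), Add(-32756, Mul(-1, Pow(Add(217, 149), -1)))) = Mul(-13526, Add(-32756, Mul(-1, Pow(366, -1)))) = Mul(-13526, Add(-32756, Mul(-1, Rational(1, 366)))) = Mul(-13526, Add(-32756, Rational(-1, 366))) = Mul(-13526, Rational(-11988697, 366)) = Rational(81079557811, 183)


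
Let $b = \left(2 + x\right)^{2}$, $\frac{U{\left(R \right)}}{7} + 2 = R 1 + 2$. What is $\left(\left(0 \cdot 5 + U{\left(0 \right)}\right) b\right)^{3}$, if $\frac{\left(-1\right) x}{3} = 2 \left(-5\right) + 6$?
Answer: $0$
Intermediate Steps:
$U{\left(R \right)} = 7 R$ ($U{\left(R \right)} = -14 + 7 \left(R 1 + 2\right) = -14 + 7 \left(R + 2\right) = -14 + 7 \left(2 + R\right) = -14 + \left(14 + 7 R\right) = 7 R$)
$x = 12$ ($x = - 3 \left(2 \left(-5\right) + 6\right) = - 3 \left(-10 + 6\right) = \left(-3\right) \left(-4\right) = 12$)
$b = 196$ ($b = \left(2 + 12\right)^{2} = 14^{2} = 196$)
$\left(\left(0 \cdot 5 + U{\left(0 \right)}\right) b\right)^{3} = \left(\left(0 \cdot 5 + 7 \cdot 0\right) 196\right)^{3} = \left(\left(0 + 0\right) 196\right)^{3} = \left(0 \cdot 196\right)^{3} = 0^{3} = 0$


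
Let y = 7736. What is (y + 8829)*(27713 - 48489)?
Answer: -344154440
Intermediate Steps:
(y + 8829)*(27713 - 48489) = (7736 + 8829)*(27713 - 48489) = 16565*(-20776) = -344154440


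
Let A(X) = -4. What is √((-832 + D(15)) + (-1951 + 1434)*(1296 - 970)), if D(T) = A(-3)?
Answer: I*√169378 ≈ 411.56*I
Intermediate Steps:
D(T) = -4
√((-832 + D(15)) + (-1951 + 1434)*(1296 - 970)) = √((-832 - 4) + (-1951 + 1434)*(1296 - 970)) = √(-836 - 517*326) = √(-836 - 168542) = √(-169378) = I*√169378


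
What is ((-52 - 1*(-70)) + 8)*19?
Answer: 494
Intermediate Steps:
((-52 - 1*(-70)) + 8)*19 = ((-52 + 70) + 8)*19 = (18 + 8)*19 = 26*19 = 494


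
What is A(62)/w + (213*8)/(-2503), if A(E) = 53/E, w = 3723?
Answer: -393194845/577757478 ≈ -0.68055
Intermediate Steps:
A(62)/w + (213*8)/(-2503) = (53/62)/3723 + (213*8)/(-2503) = (53*(1/62))*(1/3723) + 1704*(-1/2503) = (53/62)*(1/3723) - 1704/2503 = 53/230826 - 1704/2503 = -393194845/577757478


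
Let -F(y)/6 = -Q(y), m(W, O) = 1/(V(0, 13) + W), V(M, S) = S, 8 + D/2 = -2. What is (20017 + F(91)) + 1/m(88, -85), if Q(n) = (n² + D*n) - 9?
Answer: 58830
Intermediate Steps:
D = -20 (D = -16 + 2*(-2) = -16 - 4 = -20)
Q(n) = -9 + n² - 20*n (Q(n) = (n² - 20*n) - 9 = -9 + n² - 20*n)
m(W, O) = 1/(13 + W)
F(y) = -54 - 120*y + 6*y² (F(y) = -(-6)*(-9 + y² - 20*y) = -6*(9 - y² + 20*y) = -54 - 120*y + 6*y²)
(20017 + F(91)) + 1/m(88, -85) = (20017 + (-54 - 120*91 + 6*91²)) + 1/(1/(13 + 88)) = (20017 + (-54 - 10920 + 6*8281)) + 1/(1/101) = (20017 + (-54 - 10920 + 49686)) + 1/(1/101) = (20017 + 38712) + 101 = 58729 + 101 = 58830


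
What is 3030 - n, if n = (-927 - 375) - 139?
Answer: 4471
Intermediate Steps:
n = -1441 (n = -1302 - 139 = -1441)
3030 - n = 3030 - 1*(-1441) = 3030 + 1441 = 4471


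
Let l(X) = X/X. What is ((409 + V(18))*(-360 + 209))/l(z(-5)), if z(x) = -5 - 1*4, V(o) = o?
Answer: -64477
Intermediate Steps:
z(x) = -9 (z(x) = -5 - 4 = -9)
l(X) = 1
((409 + V(18))*(-360 + 209))/l(z(-5)) = ((409 + 18)*(-360 + 209))/1 = (427*(-151))*1 = -64477*1 = -64477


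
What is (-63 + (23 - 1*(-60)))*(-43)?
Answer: -860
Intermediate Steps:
(-63 + (23 - 1*(-60)))*(-43) = (-63 + (23 + 60))*(-43) = (-63 + 83)*(-43) = 20*(-43) = -860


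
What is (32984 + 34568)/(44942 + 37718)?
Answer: 16888/20665 ≈ 0.81723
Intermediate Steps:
(32984 + 34568)/(44942 + 37718) = 67552/82660 = 67552*(1/82660) = 16888/20665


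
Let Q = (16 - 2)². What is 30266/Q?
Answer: 15133/98 ≈ 154.42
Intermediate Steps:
Q = 196 (Q = 14² = 196)
30266/Q = 30266/196 = 30266*(1/196) = 15133/98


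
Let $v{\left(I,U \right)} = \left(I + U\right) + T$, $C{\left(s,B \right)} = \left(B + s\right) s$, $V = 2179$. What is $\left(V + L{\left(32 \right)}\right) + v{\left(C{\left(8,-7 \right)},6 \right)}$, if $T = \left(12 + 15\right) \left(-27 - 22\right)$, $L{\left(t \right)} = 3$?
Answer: $873$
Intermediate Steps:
$C{\left(s,B \right)} = s \left(B + s\right)$
$T = -1323$ ($T = 27 \left(-49\right) = -1323$)
$v{\left(I,U \right)} = -1323 + I + U$ ($v{\left(I,U \right)} = \left(I + U\right) - 1323 = -1323 + I + U$)
$\left(V + L{\left(32 \right)}\right) + v{\left(C{\left(8,-7 \right)},6 \right)} = \left(2179 + 3\right) + \left(-1323 + 8 \left(-7 + 8\right) + 6\right) = 2182 + \left(-1323 + 8 \cdot 1 + 6\right) = 2182 + \left(-1323 + 8 + 6\right) = 2182 - 1309 = 873$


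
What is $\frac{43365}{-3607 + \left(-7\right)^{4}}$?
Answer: $- \frac{14455}{402} \approx -35.958$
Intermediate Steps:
$\frac{43365}{-3607 + \left(-7\right)^{4}} = \frac{43365}{-3607 + 2401} = \frac{43365}{-1206} = 43365 \left(- \frac{1}{1206}\right) = - \frac{14455}{402}$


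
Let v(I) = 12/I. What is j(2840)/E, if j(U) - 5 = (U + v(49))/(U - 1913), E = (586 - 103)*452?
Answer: 366287/9916567668 ≈ 3.6937e-5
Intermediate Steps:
E = 218316 (E = 483*452 = 218316)
j(U) = 5 + (12/49 + U)/(-1913 + U) (j(U) = 5 + (U + 12/49)/(U - 1913) = 5 + (U + 12*(1/49))/(-1913 + U) = 5 + (U + 12/49)/(-1913 + U) = 5 + (12/49 + U)/(-1913 + U))
j(2840)/E = ((-468673 + 294*2840)/(49*(-1913 + 2840)))/218316 = ((1/49)*(-468673 + 834960)/927)*(1/218316) = ((1/49)*(1/927)*366287)*(1/218316) = (366287/45423)*(1/218316) = 366287/9916567668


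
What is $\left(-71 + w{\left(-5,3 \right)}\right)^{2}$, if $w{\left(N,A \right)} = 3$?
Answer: $4624$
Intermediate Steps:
$\left(-71 + w{\left(-5,3 \right)}\right)^{2} = \left(-71 + 3\right)^{2} = \left(-68\right)^{2} = 4624$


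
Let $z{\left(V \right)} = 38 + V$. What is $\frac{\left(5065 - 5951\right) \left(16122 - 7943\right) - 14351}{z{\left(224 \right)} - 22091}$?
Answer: $\frac{7260945}{21829} \approx 332.63$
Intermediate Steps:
$\frac{\left(5065 - 5951\right) \left(16122 - 7943\right) - 14351}{z{\left(224 \right)} - 22091} = \frac{\left(5065 - 5951\right) \left(16122 - 7943\right) - 14351}{\left(38 + 224\right) - 22091} = \frac{\left(-886\right) 8179 - 14351}{262 - 22091} = \frac{-7246594 - 14351}{-21829} = \left(-7260945\right) \left(- \frac{1}{21829}\right) = \frac{7260945}{21829}$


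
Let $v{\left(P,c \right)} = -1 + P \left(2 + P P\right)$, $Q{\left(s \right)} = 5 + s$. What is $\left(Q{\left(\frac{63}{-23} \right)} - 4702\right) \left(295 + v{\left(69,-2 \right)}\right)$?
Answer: $- \frac{35556548454}{23} \approx -1.5459 \cdot 10^{9}$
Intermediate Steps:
$v{\left(P,c \right)} = -1 + P \left(2 + P^{2}\right)$
$\left(Q{\left(\frac{63}{-23} \right)} - 4702\right) \left(295 + v{\left(69,-2 \right)}\right) = \left(\left(5 + \frac{63}{-23}\right) - 4702\right) \left(295 + \left(-1 + 69^{3} + 2 \cdot 69\right)\right) = \left(\left(5 + 63 \left(- \frac{1}{23}\right)\right) - 4702\right) \left(295 + \left(-1 + 328509 + 138\right)\right) = \left(\left(5 - \frac{63}{23}\right) - 4702\right) \left(295 + 328646\right) = \left(\frac{52}{23} - 4702\right) 328941 = \left(- \frac{108094}{23}\right) 328941 = - \frac{35556548454}{23}$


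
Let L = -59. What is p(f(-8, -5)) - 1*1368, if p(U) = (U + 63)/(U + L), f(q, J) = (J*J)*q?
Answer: -354175/259 ≈ -1367.5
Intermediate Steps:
f(q, J) = q*J² (f(q, J) = J²*q = q*J²)
p(U) = (63 + U)/(-59 + U) (p(U) = (U + 63)/(U - 59) = (63 + U)/(-59 + U))
p(f(-8, -5)) - 1*1368 = (63 - 8*(-5)²)/(-59 - 8*(-5)²) - 1*1368 = (63 - 8*25)/(-59 - 8*25) - 1368 = (63 - 200)/(-59 - 200) - 1368 = -137/(-259) - 1368 = -1/259*(-137) - 1368 = 137/259 - 1368 = -354175/259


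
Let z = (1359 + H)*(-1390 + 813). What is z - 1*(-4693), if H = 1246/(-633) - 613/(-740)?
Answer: -364801844653/468420 ≈ -7.7879e+5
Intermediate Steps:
H = -534011/468420 (H = 1246*(-1/633) - 613*(-1/740) = -1246/633 + 613/740 = -534011/468420 ≈ -1.1400)
z = -367000139713/468420 (z = (1359 - 534011/468420)*(-1390 + 813) = (636048769/468420)*(-577) = -367000139713/468420 ≈ -7.8349e+5)
z - 1*(-4693) = -367000139713/468420 - 1*(-4693) = -367000139713/468420 + 4693 = -364801844653/468420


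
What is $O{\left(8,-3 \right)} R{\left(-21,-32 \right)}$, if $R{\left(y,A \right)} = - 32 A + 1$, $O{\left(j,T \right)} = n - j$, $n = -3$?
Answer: $-11275$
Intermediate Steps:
$O{\left(j,T \right)} = -3 - j$
$R{\left(y,A \right)} = 1 - 32 A$
$O{\left(8,-3 \right)} R{\left(-21,-32 \right)} = \left(-3 - 8\right) \left(1 - -1024\right) = \left(-3 - 8\right) \left(1 + 1024\right) = \left(-11\right) 1025 = -11275$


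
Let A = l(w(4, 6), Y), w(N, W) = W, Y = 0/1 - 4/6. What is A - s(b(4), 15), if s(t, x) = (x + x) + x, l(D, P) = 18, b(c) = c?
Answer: -27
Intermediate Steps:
Y = -2/3 (Y = 0*1 - 4*1/6 = 0 - 2/3 = -2/3 ≈ -0.66667)
s(t, x) = 3*x (s(t, x) = 2*x + x = 3*x)
A = 18
A - s(b(4), 15) = 18 - 3*15 = 18 - 1*45 = 18 - 45 = -27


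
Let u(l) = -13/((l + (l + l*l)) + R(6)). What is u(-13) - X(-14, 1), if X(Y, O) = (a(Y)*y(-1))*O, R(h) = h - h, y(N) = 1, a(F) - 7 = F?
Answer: 76/11 ≈ 6.9091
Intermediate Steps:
a(F) = 7 + F
R(h) = 0
X(Y, O) = O*(7 + Y) (X(Y, O) = ((7 + Y)*1)*O = (7 + Y)*O = O*(7 + Y))
u(l) = -13/(l² + 2*l) (u(l) = -13/((l + (l + l*l)) + 0) = -13/((l + (l + l²)) + 0) = -13/((l² + 2*l) + 0) = -13/(l² + 2*l))
u(-13) - X(-14, 1) = -13/(-13*(2 - 13)) - (7 - 14) = -13*(-1/13)/(-11) - (-7) = -13*(-1/13)*(-1/11) - 1*(-7) = -1/11 + 7 = 76/11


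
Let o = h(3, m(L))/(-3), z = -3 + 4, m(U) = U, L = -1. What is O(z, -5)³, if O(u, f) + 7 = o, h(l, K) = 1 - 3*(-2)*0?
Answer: -10648/27 ≈ -394.37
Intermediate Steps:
z = 1
h(l, K) = 1 (h(l, K) = 1 + 6*0 = 1 + 0 = 1)
o = -⅓ (o = 1/(-3) = 1*(-⅓) = -⅓ ≈ -0.33333)
O(u, f) = -22/3 (O(u, f) = -7 - ⅓ = -22/3)
O(z, -5)³ = (-22/3)³ = -10648/27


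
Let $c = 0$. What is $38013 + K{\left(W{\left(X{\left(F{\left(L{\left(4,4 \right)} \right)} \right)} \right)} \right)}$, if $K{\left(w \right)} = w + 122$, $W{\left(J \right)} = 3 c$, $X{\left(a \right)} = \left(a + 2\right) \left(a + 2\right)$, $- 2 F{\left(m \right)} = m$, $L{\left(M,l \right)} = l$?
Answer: $38135$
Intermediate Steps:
$F{\left(m \right)} = - \frac{m}{2}$
$X{\left(a \right)} = \left(2 + a\right)^{2}$ ($X{\left(a \right)} = \left(2 + a\right) \left(2 + a\right) = \left(2 + a\right)^{2}$)
$W{\left(J \right)} = 0$ ($W{\left(J \right)} = 3 \cdot 0 = 0$)
$K{\left(w \right)} = 122 + w$
$38013 + K{\left(W{\left(X{\left(F{\left(L{\left(4,4 \right)} \right)} \right)} \right)} \right)} = 38013 + \left(122 + 0\right) = 38013 + 122 = 38135$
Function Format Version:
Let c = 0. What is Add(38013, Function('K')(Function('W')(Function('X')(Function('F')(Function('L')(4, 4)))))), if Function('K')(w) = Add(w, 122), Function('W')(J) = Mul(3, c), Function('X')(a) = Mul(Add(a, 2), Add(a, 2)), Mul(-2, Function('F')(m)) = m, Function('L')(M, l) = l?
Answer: 38135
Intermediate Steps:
Function('F')(m) = Mul(Rational(-1, 2), m)
Function('X')(a) = Pow(Add(2, a), 2) (Function('X')(a) = Mul(Add(2, a), Add(2, a)) = Pow(Add(2, a), 2))
Function('W')(J) = 0 (Function('W')(J) = Mul(3, 0) = 0)
Function('K')(w) = Add(122, w)
Add(38013, Function('K')(Function('W')(Function('X')(Function('F')(Function('L')(4, 4)))))) = Add(38013, Add(122, 0)) = Add(38013, 122) = 38135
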